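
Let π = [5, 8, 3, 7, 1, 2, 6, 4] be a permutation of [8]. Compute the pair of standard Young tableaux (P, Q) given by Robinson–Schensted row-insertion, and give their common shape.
P = [1, 2, 4] / [3, 6] / [5, 7] / [8];  Q = [1, 2, 7] / [3, 4] / [5, 6] / [8];  common shape = (3, 2, 2, 1)

Row-insert the values π_1, π_2, … into P one at a time, bumping the leftmost entry strictly greater than the inserted value down to the next row. The recording tableau Q records, in position (i, j), the step at which that cell was added to P.
  Insert 5 (step 1): P = [5];  Q = [1]
  Insert 8 (step 2): P = [5, 8];  Q = [1, 2]
  Insert 3 (step 3): P = [3, 8] / [5];  Q = [1, 2] / [3]
  Insert 7 (step 4): P = [3, 7] / [5, 8];  Q = [1, 2] / [3, 4]
  Insert 1 (step 5): P = [1, 7] / [3, 8] / [5];  Q = [1, 2] / [3, 4] / [5]
  Insert 2 (step 6): P = [1, 2] / [3, 7] / [5, 8];  Q = [1, 2] / [3, 4] / [5, 6]
  Insert 6 (step 7): P = [1, 2, 6] / [3, 7] / [5, 8];  Q = [1, 2, 7] / [3, 4] / [5, 6]
  Insert 4 (step 8): P = [1, 2, 4] / [3, 6] / [5, 7] / [8];  Q = [1, 2, 7] / [3, 4] / [5, 6] / [8]
Final shape: (3, 2, 2, 1).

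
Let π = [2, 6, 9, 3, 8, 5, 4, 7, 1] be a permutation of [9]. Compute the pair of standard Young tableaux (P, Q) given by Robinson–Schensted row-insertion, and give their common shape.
P = [1, 3, 4, 7] / [2, 8] / [5] / [6] / [9];  Q = [1, 2, 3, 8] / [4, 5] / [6] / [7] / [9];  common shape = (4, 2, 1, 1, 1)

Row-insert the values π_1, π_2, … into P one at a time, bumping the leftmost entry strictly greater than the inserted value down to the next row. The recording tableau Q records, in position (i, j), the step at which that cell was added to P.
  Insert 2 (step 1): P = [2];  Q = [1]
  Insert 6 (step 2): P = [2, 6];  Q = [1, 2]
  Insert 9 (step 3): P = [2, 6, 9];  Q = [1, 2, 3]
  Insert 3 (step 4): P = [2, 3, 9] / [6];  Q = [1, 2, 3] / [4]
  Insert 8 (step 5): P = [2, 3, 8] / [6, 9];  Q = [1, 2, 3] / [4, 5]
  Insert 5 (step 6): P = [2, 3, 5] / [6, 8] / [9];  Q = [1, 2, 3] / [4, 5] / [6]
  Insert 4 (step 7): P = [2, 3, 4] / [5, 8] / [6] / [9];  Q = [1, 2, 3] / [4, 5] / [6] / [7]
  Insert 7 (step 8): P = [2, 3, 4, 7] / [5, 8] / [6] / [9];  Q = [1, 2, 3, 8] / [4, 5] / [6] / [7]
  Insert 1 (step 9): P = [1, 3, 4, 7] / [2, 8] / [5] / [6] / [9];  Q = [1, 2, 3, 8] / [4, 5] / [6] / [7] / [9]
Final shape: (4, 2, 1, 1, 1).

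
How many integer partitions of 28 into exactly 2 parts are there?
p(28, 2 parts) = 14

Partitions of n into exactly k parts are in bijection with partitions of n − k into at most k parts (subtract 1 from each part). So p(28, exactly 2) = p(26, parts ≤ 2). Computing via the recurrence p(m, j) = p(m, j−1) + p(m−j, j) gives 14.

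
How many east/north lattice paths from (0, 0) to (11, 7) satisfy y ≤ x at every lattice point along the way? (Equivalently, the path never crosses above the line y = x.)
Number of paths = 13260

By the reflection principle (André's argument), the number of monotone paths to (11, 7) with n ≤ m that never go above y = x is C(18, 11) − C(18, 12) = 31824 − 18564 = 13260.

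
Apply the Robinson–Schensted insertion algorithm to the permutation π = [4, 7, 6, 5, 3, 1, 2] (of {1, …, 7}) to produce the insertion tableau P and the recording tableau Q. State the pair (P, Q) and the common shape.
P = [1, 2] / [3, 5] / [4] / [6] / [7];  Q = [1, 2] / [3, 7] / [4] / [5] / [6];  common shape = (2, 2, 1, 1, 1)

Row-insert the values π_1, π_2, … into P one at a time, bumping the leftmost entry strictly greater than the inserted value down to the next row. The recording tableau Q records, in position (i, j), the step at which that cell was added to P.
  Insert 4 (step 1): P = [4];  Q = [1]
  Insert 7 (step 2): P = [4, 7];  Q = [1, 2]
  Insert 6 (step 3): P = [4, 6] / [7];  Q = [1, 2] / [3]
  Insert 5 (step 4): P = [4, 5] / [6] / [7];  Q = [1, 2] / [3] / [4]
  Insert 3 (step 5): P = [3, 5] / [4] / [6] / [7];  Q = [1, 2] / [3] / [4] / [5]
  Insert 1 (step 6): P = [1, 5] / [3] / [4] / [6] / [7];  Q = [1, 2] / [3] / [4] / [5] / [6]
  Insert 2 (step 7): P = [1, 2] / [3, 5] / [4] / [6] / [7];  Q = [1, 2] / [3, 7] / [4] / [5] / [6]
Final shape: (2, 2, 1, 1, 1).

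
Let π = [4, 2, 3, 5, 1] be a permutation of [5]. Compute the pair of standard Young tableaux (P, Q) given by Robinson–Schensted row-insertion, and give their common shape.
P = [1, 3, 5] / [2] / [4];  Q = [1, 3, 4] / [2] / [5];  common shape = (3, 1, 1)

Row-insert the values π_1, π_2, … into P one at a time, bumping the leftmost entry strictly greater than the inserted value down to the next row. The recording tableau Q records, in position (i, j), the step at which that cell was added to P.
  Insert 4 (step 1): P = [4];  Q = [1]
  Insert 2 (step 2): P = [2] / [4];  Q = [1] / [2]
  Insert 3 (step 3): P = [2, 3] / [4];  Q = [1, 3] / [2]
  Insert 5 (step 4): P = [2, 3, 5] / [4];  Q = [1, 3, 4] / [2]
  Insert 1 (step 5): P = [1, 3, 5] / [2] / [4];  Q = [1, 3, 4] / [2] / [5]
Final shape: (3, 1, 1).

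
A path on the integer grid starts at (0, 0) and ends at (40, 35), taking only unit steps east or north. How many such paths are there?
Number of paths = 2942618815403661578310

A monotone lattice path from (0, 0) to (40, 35) consists of 40 east steps and 35 north steps in some order, so it is determined by which 40 of the 75 steps are east. The count is C(75, 40) = 2942618815403661578310.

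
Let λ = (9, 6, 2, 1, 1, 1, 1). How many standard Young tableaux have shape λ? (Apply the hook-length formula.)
# SYT of shape (9, 6, 2, 1, 1, 1, 1) = 148140720

Hook-length formula: f^λ = n! / Π hook(c), product over all cells c of the Young diagram. For λ = (9, 6, 2, 1, 1, 1, 1), n = 21 boxes. Hook lengths by row (left-to-right, top-to-bottom): [15, 10, 8, 7, 6, 5, 3, 2, 1]; [11, 6, 4, 3, 2, 1]; [6, 1]; [4]; [3]; [2]; [1]. Product of hooks = 344881152000. So f^λ = 21! / 344881152000 = 51090942171709440000 / 344881152000 = 148140720.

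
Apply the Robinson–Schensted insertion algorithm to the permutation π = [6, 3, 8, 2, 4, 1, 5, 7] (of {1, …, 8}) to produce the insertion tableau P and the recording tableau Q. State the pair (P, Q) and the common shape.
P = [1, 4, 5, 7] / [2, 8] / [3] / [6];  Q = [1, 3, 7, 8] / [2, 5] / [4] / [6];  common shape = (4, 2, 1, 1)

Row-insert the values π_1, π_2, … into P one at a time, bumping the leftmost entry strictly greater than the inserted value down to the next row. The recording tableau Q records, in position (i, j), the step at which that cell was added to P.
  Insert 6 (step 1): P = [6];  Q = [1]
  Insert 3 (step 2): P = [3] / [6];  Q = [1] / [2]
  Insert 8 (step 3): P = [3, 8] / [6];  Q = [1, 3] / [2]
  Insert 2 (step 4): P = [2, 8] / [3] / [6];  Q = [1, 3] / [2] / [4]
  Insert 4 (step 5): P = [2, 4] / [3, 8] / [6];  Q = [1, 3] / [2, 5] / [4]
  Insert 1 (step 6): P = [1, 4] / [2, 8] / [3] / [6];  Q = [1, 3] / [2, 5] / [4] / [6]
  Insert 5 (step 7): P = [1, 4, 5] / [2, 8] / [3] / [6];  Q = [1, 3, 7] / [2, 5] / [4] / [6]
  Insert 7 (step 8): P = [1, 4, 5, 7] / [2, 8] / [3] / [6];  Q = [1, 3, 7, 8] / [2, 5] / [4] / [6]
Final shape: (4, 2, 1, 1).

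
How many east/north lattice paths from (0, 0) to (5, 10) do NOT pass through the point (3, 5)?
Number of paths = 1827

Total paths from (0, 0) to (5, 10): C(15, 5) = 3003. Paths through (3, 5): (paths (0, 0) → (3, 5)) × (paths (3, 5) → (5, 10)) = C(8, 3) · C(7, 2) = 56 · 21 = 1176. Avoidance count = 3003 − 1176 = 1827.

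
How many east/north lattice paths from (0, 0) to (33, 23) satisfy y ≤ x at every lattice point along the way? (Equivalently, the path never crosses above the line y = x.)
Number of paths = 1024713341952300

By the reflection principle (André's argument), the number of monotone paths to (33, 23) with n ≤ m that never go above y = x is C(56, 33) − C(56, 34) = 3167295784216200 − 2142582442263900 = 1024713341952300.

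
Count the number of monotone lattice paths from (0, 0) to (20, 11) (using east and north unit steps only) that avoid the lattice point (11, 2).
Number of paths = 80879955

Total paths from (0, 0) to (20, 11): C(31, 20) = 84672315. Paths through (11, 2): (paths (0, 0) → (11, 2)) × (paths (11, 2) → (20, 11)) = C(13, 11) · C(18, 9) = 78 · 48620 = 3792360. Avoidance count = 84672315 − 3792360 = 80879955.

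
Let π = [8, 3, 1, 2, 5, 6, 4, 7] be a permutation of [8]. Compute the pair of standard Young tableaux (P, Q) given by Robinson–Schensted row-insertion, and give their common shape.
P = [1, 2, 4, 6, 7] / [3, 5] / [8];  Q = [1, 4, 5, 6, 8] / [2, 7] / [3];  common shape = (5, 2, 1)

Row-insert the values π_1, π_2, … into P one at a time, bumping the leftmost entry strictly greater than the inserted value down to the next row. The recording tableau Q records, in position (i, j), the step at which that cell was added to P.
  Insert 8 (step 1): P = [8];  Q = [1]
  Insert 3 (step 2): P = [3] / [8];  Q = [1] / [2]
  Insert 1 (step 3): P = [1] / [3] / [8];  Q = [1] / [2] / [3]
  Insert 2 (step 4): P = [1, 2] / [3] / [8];  Q = [1, 4] / [2] / [3]
  Insert 5 (step 5): P = [1, 2, 5] / [3] / [8];  Q = [1, 4, 5] / [2] / [3]
  Insert 6 (step 6): P = [1, 2, 5, 6] / [3] / [8];  Q = [1, 4, 5, 6] / [2] / [3]
  Insert 4 (step 7): P = [1, 2, 4, 6] / [3, 5] / [8];  Q = [1, 4, 5, 6] / [2, 7] / [3]
  Insert 7 (step 8): P = [1, 2, 4, 6, 7] / [3, 5] / [8];  Q = [1, 4, 5, 6, 8] / [2, 7] / [3]
Final shape: (5, 2, 1).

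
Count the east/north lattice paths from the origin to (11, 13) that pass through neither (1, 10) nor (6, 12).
Number of paths = 2383000

Inclusion–exclusion. Total paths: C(24, 11) = 2496144. Through P₁: C(11, 1)·C(13, 10) = 3146. Through P₂: C(18, 6)·C(6, 5) = 111384. Since P₁ is strictly southwest of P₂, a monotone path through both must visit P₁ then P₂; paths through both = C(11, 1)·C(7, 5)·C(6, 5) = 1386. Avoid both = 2496144 − 3146 − 111384 + 1386 = 2383000.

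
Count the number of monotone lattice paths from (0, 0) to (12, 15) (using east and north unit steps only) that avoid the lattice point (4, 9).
Number of paths = 15236715

Total paths from (0, 0) to (12, 15): C(27, 12) = 17383860. Paths through (4, 9): (paths (0, 0) → (4, 9)) × (paths (4, 9) → (12, 15)) = C(13, 4) · C(14, 8) = 715 · 3003 = 2147145. Avoidance count = 17383860 − 2147145 = 15236715.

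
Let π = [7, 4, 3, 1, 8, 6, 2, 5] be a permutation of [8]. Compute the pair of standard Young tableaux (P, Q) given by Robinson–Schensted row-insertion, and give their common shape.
P = [1, 2, 5] / [3, 6] / [4, 8] / [7];  Q = [1, 5, 8] / [2, 6] / [3, 7] / [4];  common shape = (3, 2, 2, 1)

Row-insert the values π_1, π_2, … into P one at a time, bumping the leftmost entry strictly greater than the inserted value down to the next row. The recording tableau Q records, in position (i, j), the step at which that cell was added to P.
  Insert 7 (step 1): P = [7];  Q = [1]
  Insert 4 (step 2): P = [4] / [7];  Q = [1] / [2]
  Insert 3 (step 3): P = [3] / [4] / [7];  Q = [1] / [2] / [3]
  Insert 1 (step 4): P = [1] / [3] / [4] / [7];  Q = [1] / [2] / [3] / [4]
  Insert 8 (step 5): P = [1, 8] / [3] / [4] / [7];  Q = [1, 5] / [2] / [3] / [4]
  Insert 6 (step 6): P = [1, 6] / [3, 8] / [4] / [7];  Q = [1, 5] / [2, 6] / [3] / [4]
  Insert 2 (step 7): P = [1, 2] / [3, 6] / [4, 8] / [7];  Q = [1, 5] / [2, 6] / [3, 7] / [4]
  Insert 5 (step 8): P = [1, 2, 5] / [3, 6] / [4, 8] / [7];  Q = [1, 5, 8] / [2, 6] / [3, 7] / [4]
Final shape: (3, 2, 2, 1).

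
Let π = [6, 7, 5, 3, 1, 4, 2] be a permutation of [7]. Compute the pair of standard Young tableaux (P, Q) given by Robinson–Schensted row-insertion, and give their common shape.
P = [1, 2] / [3, 4] / [5, 7] / [6];  Q = [1, 2] / [3, 6] / [4, 7] / [5];  common shape = (2, 2, 2, 1)

Row-insert the values π_1, π_2, … into P one at a time, bumping the leftmost entry strictly greater than the inserted value down to the next row. The recording tableau Q records, in position (i, j), the step at which that cell was added to P.
  Insert 6 (step 1): P = [6];  Q = [1]
  Insert 7 (step 2): P = [6, 7];  Q = [1, 2]
  Insert 5 (step 3): P = [5, 7] / [6];  Q = [1, 2] / [3]
  Insert 3 (step 4): P = [3, 7] / [5] / [6];  Q = [1, 2] / [3] / [4]
  Insert 1 (step 5): P = [1, 7] / [3] / [5] / [6];  Q = [1, 2] / [3] / [4] / [5]
  Insert 4 (step 6): P = [1, 4] / [3, 7] / [5] / [6];  Q = [1, 2] / [3, 6] / [4] / [5]
  Insert 2 (step 7): P = [1, 2] / [3, 4] / [5, 7] / [6];  Q = [1, 2] / [3, 6] / [4, 7] / [5]
Final shape: (2, 2, 2, 1).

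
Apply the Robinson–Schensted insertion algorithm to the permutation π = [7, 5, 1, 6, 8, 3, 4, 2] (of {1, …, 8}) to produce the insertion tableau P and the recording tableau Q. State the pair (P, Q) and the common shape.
P = [1, 2, 4] / [3, 6, 8] / [5] / [7];  Q = [1, 4, 5] / [2, 6, 7] / [3] / [8];  common shape = (3, 3, 1, 1)

Row-insert the values π_1, π_2, … into P one at a time, bumping the leftmost entry strictly greater than the inserted value down to the next row. The recording tableau Q records, in position (i, j), the step at which that cell was added to P.
  Insert 7 (step 1): P = [7];  Q = [1]
  Insert 5 (step 2): P = [5] / [7];  Q = [1] / [2]
  Insert 1 (step 3): P = [1] / [5] / [7];  Q = [1] / [2] / [3]
  Insert 6 (step 4): P = [1, 6] / [5] / [7];  Q = [1, 4] / [2] / [3]
  Insert 8 (step 5): P = [1, 6, 8] / [5] / [7];  Q = [1, 4, 5] / [2] / [3]
  Insert 3 (step 6): P = [1, 3, 8] / [5, 6] / [7];  Q = [1, 4, 5] / [2, 6] / [3]
  Insert 4 (step 7): P = [1, 3, 4] / [5, 6, 8] / [7];  Q = [1, 4, 5] / [2, 6, 7] / [3]
  Insert 2 (step 8): P = [1, 2, 4] / [3, 6, 8] / [5] / [7];  Q = [1, 4, 5] / [2, 6, 7] / [3] / [8]
Final shape: (3, 3, 1, 1).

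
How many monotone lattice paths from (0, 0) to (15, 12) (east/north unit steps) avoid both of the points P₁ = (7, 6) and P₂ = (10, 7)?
Number of paths = 9059544

Inclusion–exclusion. Total paths: C(27, 15) = 17383860. Through P₁: C(13, 7)·C(14, 8) = 5153148. Through P₂: C(17, 10)·C(10, 5) = 4900896. Since P₁ is strictly southwest of P₂, a monotone path through both must visit P₁ then P₂; paths through both = C(13, 7)·C(4, 3)·C(10, 5) = 1729728. Avoid both = 17383860 − 5153148 − 4900896 + 1729728 = 9059544.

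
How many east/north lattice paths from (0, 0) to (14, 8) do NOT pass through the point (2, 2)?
Number of paths = 208386

Total paths from (0, 0) to (14, 8): C(22, 14) = 319770. Paths through (2, 2): (paths (0, 0) → (2, 2)) × (paths (2, 2) → (14, 8)) = C(4, 2) · C(18, 12) = 6 · 18564 = 111384. Avoidance count = 319770 − 111384 = 208386.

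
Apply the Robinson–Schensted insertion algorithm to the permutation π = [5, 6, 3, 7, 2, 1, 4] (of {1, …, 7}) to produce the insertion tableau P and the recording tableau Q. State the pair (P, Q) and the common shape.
P = [1, 4, 7] / [2, 6] / [3] / [5];  Q = [1, 2, 4] / [3, 7] / [5] / [6];  common shape = (3, 2, 1, 1)

Row-insert the values π_1, π_2, … into P one at a time, bumping the leftmost entry strictly greater than the inserted value down to the next row. The recording tableau Q records, in position (i, j), the step at which that cell was added to P.
  Insert 5 (step 1): P = [5];  Q = [1]
  Insert 6 (step 2): P = [5, 6];  Q = [1, 2]
  Insert 3 (step 3): P = [3, 6] / [5];  Q = [1, 2] / [3]
  Insert 7 (step 4): P = [3, 6, 7] / [5];  Q = [1, 2, 4] / [3]
  Insert 2 (step 5): P = [2, 6, 7] / [3] / [5];  Q = [1, 2, 4] / [3] / [5]
  Insert 1 (step 6): P = [1, 6, 7] / [2] / [3] / [5];  Q = [1, 2, 4] / [3] / [5] / [6]
  Insert 4 (step 7): P = [1, 4, 7] / [2, 6] / [3] / [5];  Q = [1, 2, 4] / [3, 7] / [5] / [6]
Final shape: (3, 2, 1, 1).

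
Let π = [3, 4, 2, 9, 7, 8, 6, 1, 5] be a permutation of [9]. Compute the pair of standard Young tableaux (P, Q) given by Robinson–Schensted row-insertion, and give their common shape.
P = [1, 4, 5, 8] / [2, 6] / [3, 7] / [9];  Q = [1, 2, 4, 6] / [3, 5] / [7, 9] / [8];  common shape = (4, 2, 2, 1)

Row-insert the values π_1, π_2, … into P one at a time, bumping the leftmost entry strictly greater than the inserted value down to the next row. The recording tableau Q records, in position (i, j), the step at which that cell was added to P.
  Insert 3 (step 1): P = [3];  Q = [1]
  Insert 4 (step 2): P = [3, 4];  Q = [1, 2]
  Insert 2 (step 3): P = [2, 4] / [3];  Q = [1, 2] / [3]
  Insert 9 (step 4): P = [2, 4, 9] / [3];  Q = [1, 2, 4] / [3]
  Insert 7 (step 5): P = [2, 4, 7] / [3, 9];  Q = [1, 2, 4] / [3, 5]
  Insert 8 (step 6): P = [2, 4, 7, 8] / [3, 9];  Q = [1, 2, 4, 6] / [3, 5]
  Insert 6 (step 7): P = [2, 4, 6, 8] / [3, 7] / [9];  Q = [1, 2, 4, 6] / [3, 5] / [7]
  Insert 1 (step 8): P = [1, 4, 6, 8] / [2, 7] / [3] / [9];  Q = [1, 2, 4, 6] / [3, 5] / [7] / [8]
  Insert 5 (step 9): P = [1, 4, 5, 8] / [2, 6] / [3, 7] / [9];  Q = [1, 2, 4, 6] / [3, 5] / [7, 9] / [8]
Final shape: (4, 2, 2, 1).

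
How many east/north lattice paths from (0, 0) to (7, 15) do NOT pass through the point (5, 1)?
Number of paths = 169824

Total paths from (0, 0) to (7, 15): C(22, 7) = 170544. Paths through (5, 1): (paths (0, 0) → (5, 1)) × (paths (5, 1) → (7, 15)) = C(6, 5) · C(16, 2) = 6 · 120 = 720. Avoidance count = 170544 − 720 = 169824.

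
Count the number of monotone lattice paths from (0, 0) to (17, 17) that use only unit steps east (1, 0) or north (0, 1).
Number of paths = 2333606220

A monotone lattice path from (0, 0) to (17, 17) consists of 17 east steps and 17 north steps in some order, so it is determined by which 17 of the 34 steps are east. The count is C(34, 17) = 2333606220.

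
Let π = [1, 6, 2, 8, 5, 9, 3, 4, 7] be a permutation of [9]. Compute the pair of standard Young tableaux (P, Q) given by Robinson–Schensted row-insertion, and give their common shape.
P = [1, 2, 3, 4, 7] / [5, 8, 9] / [6];  Q = [1, 2, 4, 6, 9] / [3, 5, 8] / [7];  common shape = (5, 3, 1)

Row-insert the values π_1, π_2, … into P one at a time, bumping the leftmost entry strictly greater than the inserted value down to the next row. The recording tableau Q records, in position (i, j), the step at which that cell was added to P.
  Insert 1 (step 1): P = [1];  Q = [1]
  Insert 6 (step 2): P = [1, 6];  Q = [1, 2]
  Insert 2 (step 3): P = [1, 2] / [6];  Q = [1, 2] / [3]
  Insert 8 (step 4): P = [1, 2, 8] / [6];  Q = [1, 2, 4] / [3]
  Insert 5 (step 5): P = [1, 2, 5] / [6, 8];  Q = [1, 2, 4] / [3, 5]
  Insert 9 (step 6): P = [1, 2, 5, 9] / [6, 8];  Q = [1, 2, 4, 6] / [3, 5]
  Insert 3 (step 7): P = [1, 2, 3, 9] / [5, 8] / [6];  Q = [1, 2, 4, 6] / [3, 5] / [7]
  Insert 4 (step 8): P = [1, 2, 3, 4] / [5, 8, 9] / [6];  Q = [1, 2, 4, 6] / [3, 5, 8] / [7]
  Insert 7 (step 9): P = [1, 2, 3, 4, 7] / [5, 8, 9] / [6];  Q = [1, 2, 4, 6, 9] / [3, 5, 8] / [7]
Final shape: (5, 3, 1).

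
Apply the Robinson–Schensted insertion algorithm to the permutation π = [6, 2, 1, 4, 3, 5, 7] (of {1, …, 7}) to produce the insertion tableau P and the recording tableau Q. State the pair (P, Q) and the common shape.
P = [1, 3, 5, 7] / [2, 4] / [6];  Q = [1, 4, 6, 7] / [2, 5] / [3];  common shape = (4, 2, 1)

Row-insert the values π_1, π_2, … into P one at a time, bumping the leftmost entry strictly greater than the inserted value down to the next row. The recording tableau Q records, in position (i, j), the step at which that cell was added to P.
  Insert 6 (step 1): P = [6];  Q = [1]
  Insert 2 (step 2): P = [2] / [6];  Q = [1] / [2]
  Insert 1 (step 3): P = [1] / [2] / [6];  Q = [1] / [2] / [3]
  Insert 4 (step 4): P = [1, 4] / [2] / [6];  Q = [1, 4] / [2] / [3]
  Insert 3 (step 5): P = [1, 3] / [2, 4] / [6];  Q = [1, 4] / [2, 5] / [3]
  Insert 5 (step 6): P = [1, 3, 5] / [2, 4] / [6];  Q = [1, 4, 6] / [2, 5] / [3]
  Insert 7 (step 7): P = [1, 3, 5, 7] / [2, 4] / [6];  Q = [1, 4, 6, 7] / [2, 5] / [3]
Final shape: (4, 2, 1).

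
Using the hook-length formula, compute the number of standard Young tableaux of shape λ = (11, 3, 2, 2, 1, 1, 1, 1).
# SYT of shape (11, 3, 2, 2, 1, 1, 1, 1) = 164148600

Hook-length formula: f^λ = n! / Π hook(c), product over all cells c of the Young diagram. For λ = (11, 3, 2, 2, 1, 1, 1, 1), n = 22 boxes. Hook lengths by row (left-to-right, top-to-bottom): [18, 13, 10, 8, 7, 6, 5, 4, 3, 2, 1]; [9, 4, 1]; [7, 2]; [6, 1]; [4]; [3]; [2]; [1]. Product of hooks = 6847458508800. So f^λ = 22! / 6847458508800 = 1124000727777607680000 / 6847458508800 = 164148600.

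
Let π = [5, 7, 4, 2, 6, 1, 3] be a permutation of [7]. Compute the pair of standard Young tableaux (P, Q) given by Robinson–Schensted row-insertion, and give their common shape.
P = [1, 3] / [2, 6] / [4, 7] / [5];  Q = [1, 2] / [3, 5] / [4, 7] / [6];  common shape = (2, 2, 2, 1)

Row-insert the values π_1, π_2, … into P one at a time, bumping the leftmost entry strictly greater than the inserted value down to the next row. The recording tableau Q records, in position (i, j), the step at which that cell was added to P.
  Insert 5 (step 1): P = [5];  Q = [1]
  Insert 7 (step 2): P = [5, 7];  Q = [1, 2]
  Insert 4 (step 3): P = [4, 7] / [5];  Q = [1, 2] / [3]
  Insert 2 (step 4): P = [2, 7] / [4] / [5];  Q = [1, 2] / [3] / [4]
  Insert 6 (step 5): P = [2, 6] / [4, 7] / [5];  Q = [1, 2] / [3, 5] / [4]
  Insert 1 (step 6): P = [1, 6] / [2, 7] / [4] / [5];  Q = [1, 2] / [3, 5] / [4] / [6]
  Insert 3 (step 7): P = [1, 3] / [2, 6] / [4, 7] / [5];  Q = [1, 2] / [3, 5] / [4, 7] / [6]
Final shape: (2, 2, 2, 1).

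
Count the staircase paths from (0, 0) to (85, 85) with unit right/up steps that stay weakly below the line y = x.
C_85 = 1063353702922273835973036658043476458723103404520

These NE paths below the diagonal are counted by the Catalan number C_n = (1/(n + 1)) · C(2n, n). For n = 85: C_85 = (1/86) · C(170, 85) = 91448418451315549893681152591738975450186892788720/86 = 1063353702922273835973036658043476458723103404520.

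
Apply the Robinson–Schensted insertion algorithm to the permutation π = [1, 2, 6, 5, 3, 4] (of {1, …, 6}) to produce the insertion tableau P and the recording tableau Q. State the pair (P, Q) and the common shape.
P = [1, 2, 3, 4] / [5] / [6];  Q = [1, 2, 3, 6] / [4] / [5];  common shape = (4, 1, 1)

Row-insert the values π_1, π_2, … into P one at a time, bumping the leftmost entry strictly greater than the inserted value down to the next row. The recording tableau Q records, in position (i, j), the step at which that cell was added to P.
  Insert 1 (step 1): P = [1];  Q = [1]
  Insert 2 (step 2): P = [1, 2];  Q = [1, 2]
  Insert 6 (step 3): P = [1, 2, 6];  Q = [1, 2, 3]
  Insert 5 (step 4): P = [1, 2, 5] / [6];  Q = [1, 2, 3] / [4]
  Insert 3 (step 5): P = [1, 2, 3] / [5] / [6];  Q = [1, 2, 3] / [4] / [5]
  Insert 4 (step 6): P = [1, 2, 3, 4] / [5] / [6];  Q = [1, 2, 3, 6] / [4] / [5]
Final shape: (4, 1, 1).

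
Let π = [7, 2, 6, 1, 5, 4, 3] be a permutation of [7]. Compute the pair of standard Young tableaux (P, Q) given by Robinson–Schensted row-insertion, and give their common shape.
P = [1, 3] / [2, 4] / [5] / [6] / [7];  Q = [1, 3] / [2, 5] / [4] / [6] / [7];  common shape = (2, 2, 1, 1, 1)

Row-insert the values π_1, π_2, … into P one at a time, bumping the leftmost entry strictly greater than the inserted value down to the next row. The recording tableau Q records, in position (i, j), the step at which that cell was added to P.
  Insert 7 (step 1): P = [7];  Q = [1]
  Insert 2 (step 2): P = [2] / [7];  Q = [1] / [2]
  Insert 6 (step 3): P = [2, 6] / [7];  Q = [1, 3] / [2]
  Insert 1 (step 4): P = [1, 6] / [2] / [7];  Q = [1, 3] / [2] / [4]
  Insert 5 (step 5): P = [1, 5] / [2, 6] / [7];  Q = [1, 3] / [2, 5] / [4]
  Insert 4 (step 6): P = [1, 4] / [2, 5] / [6] / [7];  Q = [1, 3] / [2, 5] / [4] / [6]
  Insert 3 (step 7): P = [1, 3] / [2, 4] / [5] / [6] / [7];  Q = [1, 3] / [2, 5] / [4] / [6] / [7]
Final shape: (2, 2, 1, 1, 1).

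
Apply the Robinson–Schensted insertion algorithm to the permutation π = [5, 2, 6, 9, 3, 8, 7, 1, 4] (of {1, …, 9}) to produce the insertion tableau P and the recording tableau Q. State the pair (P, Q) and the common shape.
P = [1, 3, 4] / [2, 6, 7] / [5, 8] / [9];  Q = [1, 3, 4] / [2, 5, 6] / [7, 9] / [8];  common shape = (3, 3, 2, 1)

Row-insert the values π_1, π_2, … into P one at a time, bumping the leftmost entry strictly greater than the inserted value down to the next row. The recording tableau Q records, in position (i, j), the step at which that cell was added to P.
  Insert 5 (step 1): P = [5];  Q = [1]
  Insert 2 (step 2): P = [2] / [5];  Q = [1] / [2]
  Insert 6 (step 3): P = [2, 6] / [5];  Q = [1, 3] / [2]
  Insert 9 (step 4): P = [2, 6, 9] / [5];  Q = [1, 3, 4] / [2]
  Insert 3 (step 5): P = [2, 3, 9] / [5, 6];  Q = [1, 3, 4] / [2, 5]
  Insert 8 (step 6): P = [2, 3, 8] / [5, 6, 9];  Q = [1, 3, 4] / [2, 5, 6]
  Insert 7 (step 7): P = [2, 3, 7] / [5, 6, 8] / [9];  Q = [1, 3, 4] / [2, 5, 6] / [7]
  Insert 1 (step 8): P = [1, 3, 7] / [2, 6, 8] / [5] / [9];  Q = [1, 3, 4] / [2, 5, 6] / [7] / [8]
  Insert 4 (step 9): P = [1, 3, 4] / [2, 6, 7] / [5, 8] / [9];  Q = [1, 3, 4] / [2, 5, 6] / [7, 9] / [8]
Final shape: (3, 3, 2, 1).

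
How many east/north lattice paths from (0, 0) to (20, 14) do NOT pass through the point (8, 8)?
Number of paths = 1153056960

Total paths from (0, 0) to (20, 14): C(34, 20) = 1391975640. Paths through (8, 8): (paths (0, 0) → (8, 8)) × (paths (8, 8) → (20, 14)) = C(16, 8) · C(18, 12) = 12870 · 18564 = 238918680. Avoidance count = 1391975640 − 238918680 = 1153056960.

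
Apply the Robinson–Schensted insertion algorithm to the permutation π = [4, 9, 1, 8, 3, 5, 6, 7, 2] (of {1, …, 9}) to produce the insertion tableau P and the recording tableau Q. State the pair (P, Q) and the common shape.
P = [1, 2, 5, 6, 7] / [3, 8] / [4] / [9];  Q = [1, 2, 6, 7, 8] / [3, 4] / [5] / [9];  common shape = (5, 2, 1, 1)

Row-insert the values π_1, π_2, … into P one at a time, bumping the leftmost entry strictly greater than the inserted value down to the next row. The recording tableau Q records, in position (i, j), the step at which that cell was added to P.
  Insert 4 (step 1): P = [4];  Q = [1]
  Insert 9 (step 2): P = [4, 9];  Q = [1, 2]
  Insert 1 (step 3): P = [1, 9] / [4];  Q = [1, 2] / [3]
  Insert 8 (step 4): P = [1, 8] / [4, 9];  Q = [1, 2] / [3, 4]
  Insert 3 (step 5): P = [1, 3] / [4, 8] / [9];  Q = [1, 2] / [3, 4] / [5]
  Insert 5 (step 6): P = [1, 3, 5] / [4, 8] / [9];  Q = [1, 2, 6] / [3, 4] / [5]
  Insert 6 (step 7): P = [1, 3, 5, 6] / [4, 8] / [9];  Q = [1, 2, 6, 7] / [3, 4] / [5]
  Insert 7 (step 8): P = [1, 3, 5, 6, 7] / [4, 8] / [9];  Q = [1, 2, 6, 7, 8] / [3, 4] / [5]
  Insert 2 (step 9): P = [1, 2, 5, 6, 7] / [3, 8] / [4] / [9];  Q = [1, 2, 6, 7, 8] / [3, 4] / [5] / [9]
Final shape: (5, 2, 1, 1).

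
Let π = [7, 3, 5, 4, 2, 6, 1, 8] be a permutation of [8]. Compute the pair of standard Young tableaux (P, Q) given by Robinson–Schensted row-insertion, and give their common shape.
P = [1, 4, 6, 8] / [2] / [3] / [5] / [7];  Q = [1, 3, 6, 8] / [2] / [4] / [5] / [7];  common shape = (4, 1, 1, 1, 1)

Row-insert the values π_1, π_2, … into P one at a time, bumping the leftmost entry strictly greater than the inserted value down to the next row. The recording tableau Q records, in position (i, j), the step at which that cell was added to P.
  Insert 7 (step 1): P = [7];  Q = [1]
  Insert 3 (step 2): P = [3] / [7];  Q = [1] / [2]
  Insert 5 (step 3): P = [3, 5] / [7];  Q = [1, 3] / [2]
  Insert 4 (step 4): P = [3, 4] / [5] / [7];  Q = [1, 3] / [2] / [4]
  Insert 2 (step 5): P = [2, 4] / [3] / [5] / [7];  Q = [1, 3] / [2] / [4] / [5]
  Insert 6 (step 6): P = [2, 4, 6] / [3] / [5] / [7];  Q = [1, 3, 6] / [2] / [4] / [5]
  Insert 1 (step 7): P = [1, 4, 6] / [2] / [3] / [5] / [7];  Q = [1, 3, 6] / [2] / [4] / [5] / [7]
  Insert 8 (step 8): P = [1, 4, 6, 8] / [2] / [3] / [5] / [7];  Q = [1, 3, 6, 8] / [2] / [4] / [5] / [7]
Final shape: (4, 1, 1, 1, 1).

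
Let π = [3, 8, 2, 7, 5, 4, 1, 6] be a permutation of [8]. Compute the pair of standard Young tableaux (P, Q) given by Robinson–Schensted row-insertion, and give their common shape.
P = [1, 4, 6] / [2, 5] / [3] / [7] / [8];  Q = [1, 2, 8] / [3, 4] / [5] / [6] / [7];  common shape = (3, 2, 1, 1, 1)

Row-insert the values π_1, π_2, … into P one at a time, bumping the leftmost entry strictly greater than the inserted value down to the next row. The recording tableau Q records, in position (i, j), the step at which that cell was added to P.
  Insert 3 (step 1): P = [3];  Q = [1]
  Insert 8 (step 2): P = [3, 8];  Q = [1, 2]
  Insert 2 (step 3): P = [2, 8] / [3];  Q = [1, 2] / [3]
  Insert 7 (step 4): P = [2, 7] / [3, 8];  Q = [1, 2] / [3, 4]
  Insert 5 (step 5): P = [2, 5] / [3, 7] / [8];  Q = [1, 2] / [3, 4] / [5]
  Insert 4 (step 6): P = [2, 4] / [3, 5] / [7] / [8];  Q = [1, 2] / [3, 4] / [5] / [6]
  Insert 1 (step 7): P = [1, 4] / [2, 5] / [3] / [7] / [8];  Q = [1, 2] / [3, 4] / [5] / [6] / [7]
  Insert 6 (step 8): P = [1, 4, 6] / [2, 5] / [3] / [7] / [8];  Q = [1, 2, 8] / [3, 4] / [5] / [6] / [7]
Final shape: (3, 2, 1, 1, 1).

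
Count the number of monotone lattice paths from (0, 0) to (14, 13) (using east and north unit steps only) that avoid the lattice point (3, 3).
Number of paths = 13003980

Total paths from (0, 0) to (14, 13): C(27, 14) = 20058300. Paths through (3, 3): (paths (0, 0) → (3, 3)) × (paths (3, 3) → (14, 13)) = C(6, 3) · C(21, 11) = 20 · 352716 = 7054320. Avoidance count = 20058300 − 7054320 = 13003980.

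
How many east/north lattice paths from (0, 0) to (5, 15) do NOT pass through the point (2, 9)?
Number of paths = 10884

Total paths from (0, 0) to (5, 15): C(20, 5) = 15504. Paths through (2, 9): (paths (0, 0) → (2, 9)) × (paths (2, 9) → (5, 15)) = C(11, 2) · C(9, 3) = 55 · 84 = 4620. Avoidance count = 15504 − 4620 = 10884.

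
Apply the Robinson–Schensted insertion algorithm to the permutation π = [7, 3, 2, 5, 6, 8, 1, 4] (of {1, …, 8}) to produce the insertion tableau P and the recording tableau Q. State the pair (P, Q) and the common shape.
P = [1, 4, 6, 8] / [2, 5] / [3] / [7];  Q = [1, 4, 5, 6] / [2, 8] / [3] / [7];  common shape = (4, 2, 1, 1)

Row-insert the values π_1, π_2, … into P one at a time, bumping the leftmost entry strictly greater than the inserted value down to the next row. The recording tableau Q records, in position (i, j), the step at which that cell was added to P.
  Insert 7 (step 1): P = [7];  Q = [1]
  Insert 3 (step 2): P = [3] / [7];  Q = [1] / [2]
  Insert 2 (step 3): P = [2] / [3] / [7];  Q = [1] / [2] / [3]
  Insert 5 (step 4): P = [2, 5] / [3] / [7];  Q = [1, 4] / [2] / [3]
  Insert 6 (step 5): P = [2, 5, 6] / [3] / [7];  Q = [1, 4, 5] / [2] / [3]
  Insert 8 (step 6): P = [2, 5, 6, 8] / [3] / [7];  Q = [1, 4, 5, 6] / [2] / [3]
  Insert 1 (step 7): P = [1, 5, 6, 8] / [2] / [3] / [7];  Q = [1, 4, 5, 6] / [2] / [3] / [7]
  Insert 4 (step 8): P = [1, 4, 6, 8] / [2, 5] / [3] / [7];  Q = [1, 4, 5, 6] / [2, 8] / [3] / [7]
Final shape: (4, 2, 1, 1).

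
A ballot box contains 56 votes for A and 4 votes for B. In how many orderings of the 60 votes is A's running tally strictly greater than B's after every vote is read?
Strict-lead orderings = 422617

Total orderings of the 60 votes with 56 for A: C(60, 56) = 487635. By the Bertrand ballot formula (Cycle Lemma / reflection principle), the number of orderings in which A is strictly ahead of B throughout is (p − q)/(p + q) · C(p + q, p) = (56 − 4)/(56 + 4) · 487635 = 422617.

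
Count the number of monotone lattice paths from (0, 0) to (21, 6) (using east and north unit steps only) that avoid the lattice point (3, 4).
Number of paths = 289360

Total paths from (0, 0) to (21, 6): C(27, 21) = 296010. Paths through (3, 4): (paths (0, 0) → (3, 4)) × (paths (3, 4) → (21, 6)) = C(7, 3) · C(20, 18) = 35 · 190 = 6650. Avoidance count = 296010 − 6650 = 289360.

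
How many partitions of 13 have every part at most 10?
p(13, parts ≤ 10) = 97

Partitions of 13 with all parts ≤ 10: 10+3, 10+2+1, 10+1+1+1, 9+4, 9+3+1, 9+2+2, 9+2+1+1, 9+1+1+1+1, 8+5, 8+4+1, 8+3+2, 8+3+1+1, 8+2+2+1, 8+2+1+1+1, 8+1+1+1+1+1, 7+6, 7+5+1, 7+4+2, 7+4+1+1, 7+3+3, 7+3+2+1, 7+3+1+1+1, 7+2+2+2, 7+2+2+1+1, 7+2+1+1+1+1, 7+1+1+1+1+1+1, 6+6+1, 6+5+2, 6+5+1+1, 6+4+3, … (97 total). Count = 97.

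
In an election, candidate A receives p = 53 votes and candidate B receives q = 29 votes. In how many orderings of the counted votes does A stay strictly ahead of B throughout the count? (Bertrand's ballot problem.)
Strict-lead orderings = 3680958330002954309760

Total orderings of the 82 votes with 53 for A: C(82, 53) = 12576607627510093891680. By the Bertrand ballot formula (Cycle Lemma / reflection principle), the number of orderings in which A is strictly ahead of B throughout is (p − q)/(p + q) · C(p + q, p) = (53 − 29)/(53 + 29) · 12576607627510093891680 = 3680958330002954309760.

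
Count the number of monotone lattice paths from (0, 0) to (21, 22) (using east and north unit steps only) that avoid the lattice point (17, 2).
Number of paths = 1052047664814

Total paths from (0, 0) to (21, 22): C(43, 21) = 1052049481860. Paths through (17, 2): (paths (0, 0) → (17, 2)) × (paths (17, 2) → (21, 22)) = C(19, 17) · C(24, 4) = 171 · 10626 = 1817046. Avoidance count = 1052049481860 − 1817046 = 1052047664814.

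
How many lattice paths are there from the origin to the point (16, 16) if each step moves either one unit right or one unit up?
Number of paths = 601080390

A monotone lattice path from (0, 0) to (16, 16) consists of 16 east steps and 16 north steps in some order, so it is determined by which 16 of the 32 steps are east. The count is C(32, 16) = 601080390.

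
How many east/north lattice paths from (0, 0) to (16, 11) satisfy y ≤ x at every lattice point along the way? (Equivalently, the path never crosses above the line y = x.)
Number of paths = 4601610

By the reflection principle (André's argument), the number of monotone paths to (16, 11) with n ≤ m that never go above y = x is C(27, 16) − C(27, 17) = 13037895 − 8436285 = 4601610.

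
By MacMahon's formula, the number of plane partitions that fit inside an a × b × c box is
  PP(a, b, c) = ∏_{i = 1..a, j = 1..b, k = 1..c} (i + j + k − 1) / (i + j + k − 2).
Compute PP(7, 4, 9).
PP(7, 4, 9) = 10323075958624

Evaluate the triple product over i = 1..7, j = 1..4, k = 1..9. The factors are (2/1) · (3/2) · (4/3) · (5/4) · (6/5) · (7/6) · (8/7) · (9/8) · … (252 factors total). The numerators and denominators telescope so the product is an integer; carrying out the multiplication exactly gives PP(7, 4, 9) = 10323075958624.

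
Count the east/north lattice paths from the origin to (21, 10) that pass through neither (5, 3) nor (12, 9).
Number of paths = 28645033

Inclusion–exclusion. Total paths: C(31, 21) = 44352165. Through P₁: C(8, 5)·C(23, 16) = 13728792. Through P₂: C(21, 12)·C(10, 9) = 2939300. Since P₁ is strictly southwest of P₂, a monotone path through both must visit P₁ then P₂; paths through both = C(8, 5)·C(13, 7)·C(10, 9) = 960960. Avoid both = 44352165 − 13728792 − 2939300 + 960960 = 28645033.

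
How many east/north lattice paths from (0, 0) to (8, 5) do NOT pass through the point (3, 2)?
Number of paths = 727

Total paths from (0, 0) to (8, 5): C(13, 8) = 1287. Paths through (3, 2): (paths (0, 0) → (3, 2)) × (paths (3, 2) → (8, 5)) = C(5, 3) · C(8, 5) = 10 · 56 = 560. Avoidance count = 1287 − 560 = 727.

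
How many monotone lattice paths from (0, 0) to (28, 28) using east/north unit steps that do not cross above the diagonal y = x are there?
C_28 = 263747951750360

These NE paths below the diagonal are counted by the Catalan number C_n = (1/(n + 1)) · C(2n, n). For n = 28: C_28 = (1/29) · C(56, 28) = 7648690600760440/29 = 263747951750360.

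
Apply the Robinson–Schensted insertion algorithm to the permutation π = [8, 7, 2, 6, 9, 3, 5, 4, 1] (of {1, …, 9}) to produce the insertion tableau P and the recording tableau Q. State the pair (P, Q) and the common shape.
P = [1, 3, 4] / [2, 9] / [5] / [6] / [7] / [8];  Q = [1, 4, 5] / [2, 7] / [3] / [6] / [8] / [9];  common shape = (3, 2, 1, 1, 1, 1)

Row-insert the values π_1, π_2, … into P one at a time, bumping the leftmost entry strictly greater than the inserted value down to the next row. The recording tableau Q records, in position (i, j), the step at which that cell was added to P.
  Insert 8 (step 1): P = [8];  Q = [1]
  Insert 7 (step 2): P = [7] / [8];  Q = [1] / [2]
  Insert 2 (step 3): P = [2] / [7] / [8];  Q = [1] / [2] / [3]
  Insert 6 (step 4): P = [2, 6] / [7] / [8];  Q = [1, 4] / [2] / [3]
  Insert 9 (step 5): P = [2, 6, 9] / [7] / [8];  Q = [1, 4, 5] / [2] / [3]
  Insert 3 (step 6): P = [2, 3, 9] / [6] / [7] / [8];  Q = [1, 4, 5] / [2] / [3] / [6]
  Insert 5 (step 7): P = [2, 3, 5] / [6, 9] / [7] / [8];  Q = [1, 4, 5] / [2, 7] / [3] / [6]
  Insert 4 (step 8): P = [2, 3, 4] / [5, 9] / [6] / [7] / [8];  Q = [1, 4, 5] / [2, 7] / [3] / [6] / [8]
  Insert 1 (step 9): P = [1, 3, 4] / [2, 9] / [5] / [6] / [7] / [8];  Q = [1, 4, 5] / [2, 7] / [3] / [6] / [8] / [9]
Final shape: (3, 2, 1, 1, 1, 1).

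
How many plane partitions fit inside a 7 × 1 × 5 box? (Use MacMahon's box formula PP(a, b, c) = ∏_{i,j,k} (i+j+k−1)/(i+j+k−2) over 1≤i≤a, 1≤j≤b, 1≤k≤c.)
PP(7, 1, 5) = 792

Evaluate the triple product over i = 1..7, j = 1..1, k = 1..5. The factors are (2/1) · (3/2) · (4/3) · (5/4) · (6/5) · (3/2) · (4/3) · (5/4) · … (35 factors total). The numerators and denominators telescope so the product is an integer; carrying out the multiplication exactly gives PP(7, 1, 5) = 792.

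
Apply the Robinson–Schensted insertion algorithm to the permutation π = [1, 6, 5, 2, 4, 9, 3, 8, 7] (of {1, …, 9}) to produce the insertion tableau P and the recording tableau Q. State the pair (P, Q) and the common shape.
P = [1, 2, 3, 7] / [4, 8] / [5, 9] / [6];  Q = [1, 2, 5, 6] / [3, 8] / [4, 9] / [7];  common shape = (4, 2, 2, 1)

Row-insert the values π_1, π_2, … into P one at a time, bumping the leftmost entry strictly greater than the inserted value down to the next row. The recording tableau Q records, in position (i, j), the step at which that cell was added to P.
  Insert 1 (step 1): P = [1];  Q = [1]
  Insert 6 (step 2): P = [1, 6];  Q = [1, 2]
  Insert 5 (step 3): P = [1, 5] / [6];  Q = [1, 2] / [3]
  Insert 2 (step 4): P = [1, 2] / [5] / [6];  Q = [1, 2] / [3] / [4]
  Insert 4 (step 5): P = [1, 2, 4] / [5] / [6];  Q = [1, 2, 5] / [3] / [4]
  Insert 9 (step 6): P = [1, 2, 4, 9] / [5] / [6];  Q = [1, 2, 5, 6] / [3] / [4]
  Insert 3 (step 7): P = [1, 2, 3, 9] / [4] / [5] / [6];  Q = [1, 2, 5, 6] / [3] / [4] / [7]
  Insert 8 (step 8): P = [1, 2, 3, 8] / [4, 9] / [5] / [6];  Q = [1, 2, 5, 6] / [3, 8] / [4] / [7]
  Insert 7 (step 9): P = [1, 2, 3, 7] / [4, 8] / [5, 9] / [6];  Q = [1, 2, 5, 6] / [3, 8] / [4, 9] / [7]
Final shape: (4, 2, 2, 1).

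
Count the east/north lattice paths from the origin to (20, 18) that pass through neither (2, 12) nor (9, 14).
Number of paths = 32454759764

Inclusion–exclusion. Total paths: C(38, 20) = 33578000610. Through P₁: C(14, 2)·C(24, 18) = 12248236. Through P₂: C(23, 9)·C(15, 11) = 1115464350. Since P₁ is strictly southwest of P₂, a monotone path through both must visit P₁ then P₂; paths through both = C(14, 2)·C(9, 7)·C(15, 11) = 4471740. Avoid both = 33578000610 − 12248236 − 1115464350 + 4471740 = 32454759764.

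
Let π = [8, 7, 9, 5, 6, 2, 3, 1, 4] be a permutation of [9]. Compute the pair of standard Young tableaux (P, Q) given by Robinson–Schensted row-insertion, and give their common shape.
P = [1, 3, 4] / [2, 6] / [5, 9] / [7] / [8];  Q = [1, 3, 9] / [2, 5] / [4, 7] / [6] / [8];  common shape = (3, 2, 2, 1, 1)

Row-insert the values π_1, π_2, … into P one at a time, bumping the leftmost entry strictly greater than the inserted value down to the next row. The recording tableau Q records, in position (i, j), the step at which that cell was added to P.
  Insert 8 (step 1): P = [8];  Q = [1]
  Insert 7 (step 2): P = [7] / [8];  Q = [1] / [2]
  Insert 9 (step 3): P = [7, 9] / [8];  Q = [1, 3] / [2]
  Insert 5 (step 4): P = [5, 9] / [7] / [8];  Q = [1, 3] / [2] / [4]
  Insert 6 (step 5): P = [5, 6] / [7, 9] / [8];  Q = [1, 3] / [2, 5] / [4]
  Insert 2 (step 6): P = [2, 6] / [5, 9] / [7] / [8];  Q = [1, 3] / [2, 5] / [4] / [6]
  Insert 3 (step 7): P = [2, 3] / [5, 6] / [7, 9] / [8];  Q = [1, 3] / [2, 5] / [4, 7] / [6]
  Insert 1 (step 8): P = [1, 3] / [2, 6] / [5, 9] / [7] / [8];  Q = [1, 3] / [2, 5] / [4, 7] / [6] / [8]
  Insert 4 (step 9): P = [1, 3, 4] / [2, 6] / [5, 9] / [7] / [8];  Q = [1, 3, 9] / [2, 5] / [4, 7] / [6] / [8]
Final shape: (3, 2, 2, 1, 1).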